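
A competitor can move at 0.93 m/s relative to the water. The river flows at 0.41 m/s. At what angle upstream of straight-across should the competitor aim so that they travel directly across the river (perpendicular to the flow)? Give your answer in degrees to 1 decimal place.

26.2°

To cancel the current, the upstream component of the competitor's velocity must equal the flow: 0.93 sin θ = 0.41.
sin θ = 0.41 / 0.93 = 0.4409.
θ = arcsin(0.4409) = 26.159°.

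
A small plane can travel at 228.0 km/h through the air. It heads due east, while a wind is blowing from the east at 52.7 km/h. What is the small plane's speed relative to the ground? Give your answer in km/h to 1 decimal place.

175.3 km/h

Taking east as x and north as y: velocity relative to the air = (228.000, 0.000) km/h; the air relative to ground = (-52.700, 0.000) km/h.
Velocity relative to ground = (228.000, 0.000) + (-52.700, 0.000) = (175.300, 0.000) km/h.
Speed = |(175.300, 0.000)| = 175.300 km/h.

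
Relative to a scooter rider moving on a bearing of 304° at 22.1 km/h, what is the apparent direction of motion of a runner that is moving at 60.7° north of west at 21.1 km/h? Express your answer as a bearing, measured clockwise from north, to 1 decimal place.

052.9°

Taking east as x and north as y: runner velocity = (-10.326, 18.401) km/h; scooter rider velocity = (-18.322, 12.358) km/h.
Velocity of runner relative to scooter rider = (-10.326, 18.401) − (-18.322, 12.358) = (7.996, 6.042) km/h.
Bearing = atan2(8.00, 6.04) = 52.92° clockwise from north.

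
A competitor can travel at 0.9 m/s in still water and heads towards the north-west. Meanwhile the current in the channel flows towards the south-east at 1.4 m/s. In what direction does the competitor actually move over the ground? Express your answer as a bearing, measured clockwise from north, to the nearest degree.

Taking east as x and north as y: velocity relative to the water = (-0.636, 0.636) m/s; the water relative to ground = (0.990, -0.990) m/s.
Velocity relative to ground = (-0.636, 0.636) + (0.990, -0.990) = (0.354, -0.354) m/s.
Bearing = atan2(0.35, -0.35) = 135.00° clockwise from north.

135°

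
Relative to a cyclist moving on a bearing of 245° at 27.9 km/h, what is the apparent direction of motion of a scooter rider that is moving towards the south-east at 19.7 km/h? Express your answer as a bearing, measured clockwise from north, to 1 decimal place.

093.1°

Taking east as x and north as y: scooter rider velocity = (13.930, -13.930) km/h; cyclist velocity = (-25.286, -11.791) km/h.
Velocity of scooter rider relative to cyclist = (13.930, -13.930) − (-25.286, -11.791) = (39.216, -2.139) km/h.
Bearing = atan2(39.22, -2.14) = 93.12° clockwise from north.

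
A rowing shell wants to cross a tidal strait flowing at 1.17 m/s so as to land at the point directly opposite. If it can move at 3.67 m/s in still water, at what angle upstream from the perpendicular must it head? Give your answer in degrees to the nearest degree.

19°

To cancel the current, the upstream component of the rowing shell's velocity must equal the flow: 3.67 sin θ = 1.17.
sin θ = 1.17 / 3.67 = 0.3188.
θ = arcsin(0.3188) = 18.590°.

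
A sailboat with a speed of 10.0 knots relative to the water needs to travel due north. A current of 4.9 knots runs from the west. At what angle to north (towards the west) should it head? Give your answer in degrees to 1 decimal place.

29.3°

The current pushes perpendicular to the desired track; the heading must have a component into the current equal to 4.9 knots: 10.0 sin θ = 4.9.
sin θ = 0.4900, so θ = 29.341°.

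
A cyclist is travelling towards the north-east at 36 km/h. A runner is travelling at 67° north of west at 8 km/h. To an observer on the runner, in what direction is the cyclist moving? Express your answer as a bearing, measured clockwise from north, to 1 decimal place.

057.7°

Taking east as x and north as y: cyclist velocity = (25.456, 25.456) km/h; runner velocity = (-3.126, 7.364) km/h.
Velocity of cyclist relative to runner = (25.456, 25.456) − (-3.126, 7.364) = (28.582, 18.092) km/h.
Bearing = atan2(28.58, 18.09) = 57.67° clockwise from north.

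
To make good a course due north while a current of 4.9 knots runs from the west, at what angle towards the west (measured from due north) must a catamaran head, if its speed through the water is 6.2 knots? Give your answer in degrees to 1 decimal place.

The current pushes perpendicular to the desired track; the heading must have a component into the current equal to 4.9 knots: 6.2 sin θ = 4.9.
sin θ = 0.7903, so θ = 52.216°.

52.2°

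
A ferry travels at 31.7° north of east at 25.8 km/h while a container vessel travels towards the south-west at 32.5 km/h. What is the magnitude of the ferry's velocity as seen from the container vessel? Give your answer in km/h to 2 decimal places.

Taking east as x and north as y: ferry velocity = (21.951, 13.557) km/h; container vessel velocity = (-22.981, -22.981) km/h.
Velocity of ferry relative to container vessel = (21.951, 13.557) − (-22.981, -22.981) = (44.932, 36.538) km/h.
Magnitude = |(44.932, 36.538)| = 57.913 km/h.

57.91 km/h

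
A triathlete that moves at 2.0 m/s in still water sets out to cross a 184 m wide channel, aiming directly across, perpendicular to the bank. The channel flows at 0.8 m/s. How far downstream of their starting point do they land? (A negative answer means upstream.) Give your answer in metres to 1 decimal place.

Perpendicular speed = 2.000 m/s; crossing time = 184 / 2.000 = 92.000 s.
Net downstream speed = 0.800 m/s.
Drift = 0.800 × 92.000 = 73.600 m (downstream).

73.6 m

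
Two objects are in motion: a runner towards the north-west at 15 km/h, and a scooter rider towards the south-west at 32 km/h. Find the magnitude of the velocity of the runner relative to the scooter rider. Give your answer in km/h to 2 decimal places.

35.34 km/h

Taking east as x and north as y: runner velocity = (-10.607, 10.607) km/h; scooter rider velocity = (-22.627, -22.627) km/h.
Velocity of runner relative to scooter rider = (-10.607, 10.607) − (-22.627, -22.627) = (12.021, 33.234) km/h.
Magnitude = |(12.021, 33.234)| = 35.341 km/h.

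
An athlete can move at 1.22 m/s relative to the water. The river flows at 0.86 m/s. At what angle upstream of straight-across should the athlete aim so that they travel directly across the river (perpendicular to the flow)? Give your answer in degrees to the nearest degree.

45°

To cancel the current, the upstream component of the athlete's velocity must equal the flow: 1.22 sin θ = 0.86.
sin θ = 0.86 / 1.22 = 0.7049.
θ = arcsin(0.7049) = 44.823°.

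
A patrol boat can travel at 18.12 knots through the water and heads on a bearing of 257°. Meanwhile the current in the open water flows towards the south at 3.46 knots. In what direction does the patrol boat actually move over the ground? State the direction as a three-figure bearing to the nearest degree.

Taking east as x and north as y: velocity relative to the water = (-17.656, -4.076) knots; the water relative to ground = (0.000, -3.460) knots.
Velocity relative to ground = (-17.656, -4.076) + (0.000, -3.460) = (-17.656, -7.536) knots.
Bearing = atan2(-17.66, -7.54) = 246.89° clockwise from north.

247°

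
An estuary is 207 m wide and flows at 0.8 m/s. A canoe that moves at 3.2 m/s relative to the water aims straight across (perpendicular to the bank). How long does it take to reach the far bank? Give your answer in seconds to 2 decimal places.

64.69 s

The component of the canoe's velocity perpendicular to the bank is 3.2 m/s.
The current is parallel to the bank, so it does not affect the crossing time.
Time = 207 / 3.200 = 64.688 s.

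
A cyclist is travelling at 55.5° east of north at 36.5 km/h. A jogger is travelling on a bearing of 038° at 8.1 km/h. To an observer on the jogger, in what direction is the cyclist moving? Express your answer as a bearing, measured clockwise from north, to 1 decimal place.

060.3°

Taking east as x and north as y: cyclist velocity = (30.081, 20.674) km/h; jogger velocity = (4.987, 6.383) km/h.
Velocity of cyclist relative to jogger = (30.081, 20.674) − (4.987, 6.383) = (25.094, 14.291) km/h.
Bearing = atan2(25.09, 14.29) = 60.34° clockwise from north.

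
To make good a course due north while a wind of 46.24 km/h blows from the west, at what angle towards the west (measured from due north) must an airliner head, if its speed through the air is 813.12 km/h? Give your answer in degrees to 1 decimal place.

The wind pushes perpendicular to the desired track; the heading must have a component into the wind equal to 46.24 km/h: 813.12 sin θ = 46.24.
sin θ = 0.0569, so θ = 3.260°.

3.3°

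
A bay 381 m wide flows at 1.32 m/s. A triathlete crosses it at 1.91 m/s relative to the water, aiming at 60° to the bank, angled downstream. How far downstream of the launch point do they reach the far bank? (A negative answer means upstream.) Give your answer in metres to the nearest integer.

524 m

Perpendicular speed = 1.654 m/s; crossing time = 381 / 1.654 = 230.336 s.
Net downstream speed = 2.275 m/s.
Drift = 2.275 × 230.336 = 524.013 m (downstream).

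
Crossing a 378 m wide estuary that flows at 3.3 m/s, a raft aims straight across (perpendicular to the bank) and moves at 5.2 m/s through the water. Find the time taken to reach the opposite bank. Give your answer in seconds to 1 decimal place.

72.7 s

The component of the raft's velocity perpendicular to the bank is 5.2 m/s.
The current is parallel to the bank, so it does not affect the crossing time.
Time = 378 / 5.200 = 72.692 s.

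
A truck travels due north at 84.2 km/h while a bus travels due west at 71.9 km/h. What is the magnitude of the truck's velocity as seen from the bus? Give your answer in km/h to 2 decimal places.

110.72 km/h

Taking east as x and north as y: truck velocity = (0.000, 84.200) km/h; bus velocity = (-71.900, 0.000) km/h.
Velocity of truck relative to bus = (0.000, 84.200) − (-71.900, 0.000) = (71.900, 84.200) km/h.
Magnitude = |(71.900, 84.200)| = 110.721 km/h.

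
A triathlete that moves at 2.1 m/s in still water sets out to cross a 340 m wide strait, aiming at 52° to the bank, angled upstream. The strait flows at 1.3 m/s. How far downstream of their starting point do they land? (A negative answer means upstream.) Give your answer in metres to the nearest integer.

1 m

Perpendicular speed = 1.655 m/s; crossing time = 340 / 1.655 = 205.460 s.
Net downstream speed = 0.007 m/s.
Drift = 0.007 × 205.460 = 1.461 m (downstream).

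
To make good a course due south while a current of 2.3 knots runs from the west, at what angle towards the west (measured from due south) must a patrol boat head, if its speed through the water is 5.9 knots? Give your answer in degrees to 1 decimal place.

The current pushes perpendicular to the desired track; the heading must have a component into the current equal to 2.3 knots: 5.9 sin θ = 2.3.
sin θ = 0.3898, so θ = 22.944°.

22.9°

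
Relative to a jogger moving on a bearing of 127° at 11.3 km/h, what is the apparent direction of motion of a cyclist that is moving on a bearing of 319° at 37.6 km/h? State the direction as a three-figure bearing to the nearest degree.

Taking east as x and north as y: cyclist velocity = (-24.668, 28.377) km/h; jogger velocity = (9.025, -6.801) km/h.
Velocity of cyclist relative to jogger = (-24.668, 28.377) − (9.025, -6.801) = (-33.692, 35.178) km/h.
Bearing = atan2(-33.69, 35.18) = 316.24° clockwise from north.

316°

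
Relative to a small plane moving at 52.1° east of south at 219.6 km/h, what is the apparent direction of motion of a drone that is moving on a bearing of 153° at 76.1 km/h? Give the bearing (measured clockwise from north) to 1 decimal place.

Taking east as x and north as y: drone velocity = (34.549, -67.806) km/h; small plane velocity = (173.283, -134.897) km/h.
Velocity of drone relative to small plane = (34.549, -67.806) − (173.283, -134.897) = (-138.734, 67.091) km/h.
Bearing = atan2(-138.73, 67.09) = 295.81° clockwise from north.

295.8°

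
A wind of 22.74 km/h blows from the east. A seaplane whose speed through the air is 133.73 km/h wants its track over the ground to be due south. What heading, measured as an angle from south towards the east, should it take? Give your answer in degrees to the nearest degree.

10°

The wind pushes perpendicular to the desired track; the heading must have a component into the wind equal to 22.74 km/h: 133.73 sin θ = 22.74.
sin θ = 0.1700, so θ = 9.790°.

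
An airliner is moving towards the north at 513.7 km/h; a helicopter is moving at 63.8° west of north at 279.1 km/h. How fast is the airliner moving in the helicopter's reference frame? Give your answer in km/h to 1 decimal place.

463.9 km/h

Taking east as x and north as y: airliner velocity = (0.000, 513.700) km/h; helicopter velocity = (-250.425, 123.224) km/h.
Velocity of airliner relative to helicopter = (0.000, 513.700) − (-250.425, 123.224) = (250.425, 390.476) km/h.
Magnitude = |(250.425, 390.476)| = 463.879 km/h.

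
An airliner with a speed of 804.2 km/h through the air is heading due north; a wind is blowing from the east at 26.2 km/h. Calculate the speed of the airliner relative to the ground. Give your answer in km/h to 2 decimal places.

Taking east as x and north as y: velocity relative to the air = (0.000, 804.200) km/h; the air relative to ground = (-26.200, 0.000) km/h.
Velocity relative to ground = (0.000, 804.200) + (-26.200, 0.000) = (-26.200, 804.200) km/h.
Speed = |(-26.200, 804.200)| = 804.627 km/h.

804.63 km/h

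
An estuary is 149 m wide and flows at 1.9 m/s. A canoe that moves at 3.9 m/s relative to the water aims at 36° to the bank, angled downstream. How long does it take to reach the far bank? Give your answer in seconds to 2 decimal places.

65.00 s

The component of the canoe's velocity perpendicular to the bank is 3.9 × sin 36° = 2.292 m/s.
The flow acts along the bank and has no component across it.
Time = 149 / 2.292 = 64.998 s.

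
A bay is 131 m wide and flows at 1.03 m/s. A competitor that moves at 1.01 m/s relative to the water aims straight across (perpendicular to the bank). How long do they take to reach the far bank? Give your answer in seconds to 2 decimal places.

The component of the competitor's velocity perpendicular to the bank is 1.01 m/s.
The flow acts along the bank and has no component across it.
Time = 131 / 1.010 = 129.703 s.

129.70 s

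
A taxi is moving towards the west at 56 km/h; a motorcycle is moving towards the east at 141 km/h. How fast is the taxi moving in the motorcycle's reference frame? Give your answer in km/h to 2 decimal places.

Taking east as x and north as y: taxi velocity = (-56.000, 0.000) km/h; motorcycle velocity = (141.000, 0.000) km/h.
Velocity of taxi relative to motorcycle = (-56.000, 0.000) − (141.000, 0.000) = (-197.000, 0.000) km/h.
Magnitude = |(-197.000, 0.000)| = 197.000 km/h.

197.00 km/h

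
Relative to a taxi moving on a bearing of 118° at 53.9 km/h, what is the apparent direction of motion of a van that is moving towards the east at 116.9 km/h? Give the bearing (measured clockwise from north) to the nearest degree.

Taking east as x and north as y: van velocity = (116.900, 0.000) km/h; taxi velocity = (47.591, -25.305) km/h.
Velocity of van relative to taxi = (116.900, 0.000) − (47.591, -25.305) = (69.309, 25.305) km/h.
Bearing = atan2(69.31, 25.30) = 69.94° clockwise from north.

070°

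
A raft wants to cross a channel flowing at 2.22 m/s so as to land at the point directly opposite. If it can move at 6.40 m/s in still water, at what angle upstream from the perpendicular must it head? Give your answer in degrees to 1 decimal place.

20.3°

To cancel the current, the upstream component of the raft's velocity must equal the flow: 6.40 sin θ = 2.22.
sin θ = 2.22 / 6.40 = 0.3469.
θ = arcsin(0.3469) = 20.296°.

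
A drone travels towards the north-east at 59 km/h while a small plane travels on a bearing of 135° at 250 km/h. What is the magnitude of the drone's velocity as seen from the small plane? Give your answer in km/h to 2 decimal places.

Taking east as x and north as y: drone velocity = (41.719, 41.719) km/h; small plane velocity = (176.777, -176.777) km/h.
Velocity of drone relative to small plane = (41.719, 41.719) − (176.777, -176.777) = (-135.057, 218.496) km/h.
Magnitude = |(-135.057, 218.496)| = 256.868 km/h.

256.87 km/h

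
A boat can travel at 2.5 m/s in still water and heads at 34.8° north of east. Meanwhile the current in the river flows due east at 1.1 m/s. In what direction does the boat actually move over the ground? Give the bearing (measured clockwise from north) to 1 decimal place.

Taking east as x and north as y: velocity relative to the water = (2.053, 1.427) m/s; the water relative to ground = (1.100, 0.000) m/s.
Velocity relative to ground = (2.053, 1.427) + (1.100, 0.000) = (3.153, 1.427) m/s.
Bearing = atan2(3.15, 1.43) = 65.65° clockwise from north.

065.7°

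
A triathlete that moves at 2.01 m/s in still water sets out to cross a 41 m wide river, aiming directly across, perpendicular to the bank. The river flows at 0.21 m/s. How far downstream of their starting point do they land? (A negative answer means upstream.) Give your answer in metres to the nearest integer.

4 m

Perpendicular speed = 2.010 m/s; crossing time = 41 / 2.010 = 20.398 s.
Net downstream speed = 0.210 m/s.
Drift = 0.210 × 20.398 = 4.284 m (downstream).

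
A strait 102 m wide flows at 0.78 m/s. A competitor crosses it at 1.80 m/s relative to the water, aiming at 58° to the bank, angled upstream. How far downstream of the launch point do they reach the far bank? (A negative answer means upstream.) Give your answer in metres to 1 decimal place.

Perpendicular speed = 1.526 m/s; crossing time = 102 / 1.526 = 66.820 s.
Net downstream speed = -0.174 m/s.
Drift = -0.174 × 66.820 = -11.617 m (upstream).

-11.6 m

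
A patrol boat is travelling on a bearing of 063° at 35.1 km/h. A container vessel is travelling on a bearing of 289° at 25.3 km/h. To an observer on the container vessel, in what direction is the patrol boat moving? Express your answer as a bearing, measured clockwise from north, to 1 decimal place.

Taking east as x and north as y: patrol boat velocity = (31.274, 15.935) km/h; container vessel velocity = (-23.922, 8.237) km/h.
Velocity of patrol boat relative to container vessel = (31.274, 15.935) − (-23.922, 8.237) = (55.196, 7.698) km/h.
Bearing = atan2(55.20, 7.70) = 82.06° clockwise from north.

082.1°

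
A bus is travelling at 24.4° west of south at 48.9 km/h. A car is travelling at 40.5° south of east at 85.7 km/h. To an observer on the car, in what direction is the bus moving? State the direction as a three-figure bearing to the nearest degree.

277°

Taking east as x and north as y: bus velocity = (-20.201, -44.532) km/h; car velocity = (65.167, -55.658) km/h.
Velocity of bus relative to car = (-20.201, -44.532) − (65.167, -55.658) = (-85.368, 11.125) km/h.
Bearing = atan2(-85.37, 11.13) = 277.43° clockwise from north.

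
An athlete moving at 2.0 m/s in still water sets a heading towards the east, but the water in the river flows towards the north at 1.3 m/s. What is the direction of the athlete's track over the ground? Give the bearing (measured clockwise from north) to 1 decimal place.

Taking east as x and north as y: velocity relative to the water = (2.000, 0.000) m/s; the water relative to ground = (0.000, 1.300) m/s.
Velocity relative to ground = (2.000, 0.000) + (0.000, 1.300) = (2.000, 1.300) m/s.
Bearing = atan2(2.00, 1.30) = 56.98° clockwise from north.

057.0°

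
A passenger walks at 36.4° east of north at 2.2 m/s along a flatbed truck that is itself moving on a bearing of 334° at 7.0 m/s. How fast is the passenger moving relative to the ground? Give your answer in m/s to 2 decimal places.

8.25 m/s

Taking east as x and north as y: flatbed truck velocity = (-3.069, 6.292) m/s; passenger velocity relative to flatbed truck = (1.306, 1.771) m/s.
Velocity relative to ground = (-3.069, 6.292) + (1.306, 1.771) = (-1.763, 8.062) m/s.
Speed = |(-1.763, 8.062)| = 8.253 m/s.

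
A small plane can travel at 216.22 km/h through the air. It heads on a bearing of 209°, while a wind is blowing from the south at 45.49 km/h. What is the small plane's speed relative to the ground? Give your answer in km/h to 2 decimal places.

Taking east as x and north as y: velocity relative to the air = (-104.826, -189.110) km/h; the air relative to ground = (0.000, 45.490) km/h.
Velocity relative to ground = (-104.826, -189.110) + (0.000, 45.490) = (-104.826, -143.620) km/h.
Speed = |(-104.826, -143.620)| = 177.807 km/h.

177.81 km/h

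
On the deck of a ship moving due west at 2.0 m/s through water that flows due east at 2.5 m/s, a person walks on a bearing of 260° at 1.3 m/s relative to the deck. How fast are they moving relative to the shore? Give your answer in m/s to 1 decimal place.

In east/north components (m/s): person relative to ship = (-1.280, -0.226); ship relative to water = (-2.000, 0.000); water relative to ground = (2.500, 0.000).
Sum = (-0.780, -0.226) m/s.
Speed = |(-0.780, -0.226)| = 0.812 m/s.

0.8 m/s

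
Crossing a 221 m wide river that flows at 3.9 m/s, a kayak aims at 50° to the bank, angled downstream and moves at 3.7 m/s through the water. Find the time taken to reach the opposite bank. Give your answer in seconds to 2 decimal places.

77.97 s

The component of the kayak's velocity perpendicular to the bank is 3.7 × sin 50° = 2.834 m/s.
Only the cross-stream component determines the crossing time; the current contributes nothing perpendicular to the bank.
Time = 221 / 2.834 = 77.972 s.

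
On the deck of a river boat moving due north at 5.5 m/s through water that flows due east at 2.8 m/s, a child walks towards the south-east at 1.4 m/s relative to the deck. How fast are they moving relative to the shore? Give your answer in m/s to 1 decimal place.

5.9 m/s

In east/north components (m/s): child relative to river boat = (0.990, -0.990); river boat relative to water = (0.000, 5.500); water relative to ground = (2.800, 0.000).
Sum = (3.790, 4.510) m/s.
Speed = |(3.790, 4.510)| = 5.891 m/s.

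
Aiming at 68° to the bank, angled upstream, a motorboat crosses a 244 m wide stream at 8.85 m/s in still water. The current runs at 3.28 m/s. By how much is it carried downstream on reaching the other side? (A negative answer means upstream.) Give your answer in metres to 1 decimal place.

-1.0 m

Perpendicular speed = 8.206 m/s; crossing time = 244 / 8.206 = 29.736 s.
Net downstream speed = -0.035 m/s.
Drift = -0.035 × 29.736 = -1.049 m (upstream).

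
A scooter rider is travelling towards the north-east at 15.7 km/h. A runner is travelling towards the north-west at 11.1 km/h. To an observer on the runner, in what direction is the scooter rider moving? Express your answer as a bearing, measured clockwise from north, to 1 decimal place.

Taking east as x and north as y: scooter rider velocity = (11.102, 11.102) km/h; runner velocity = (-7.849, 7.849) km/h.
Velocity of scooter rider relative to runner = (11.102, 11.102) − (-7.849, 7.849) = (18.950, 3.253) km/h.
Bearing = atan2(18.95, 3.25) = 80.26° clockwise from north.

080.3°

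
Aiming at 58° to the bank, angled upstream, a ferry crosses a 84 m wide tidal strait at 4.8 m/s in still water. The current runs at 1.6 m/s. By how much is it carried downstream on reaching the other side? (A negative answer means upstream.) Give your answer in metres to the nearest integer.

-19 m

Perpendicular speed = 4.071 m/s; crossing time = 84 / 4.071 = 20.636 s.
Net downstream speed = -0.944 m/s.
Drift = -0.944 × 20.636 = -19.472 m (upstream).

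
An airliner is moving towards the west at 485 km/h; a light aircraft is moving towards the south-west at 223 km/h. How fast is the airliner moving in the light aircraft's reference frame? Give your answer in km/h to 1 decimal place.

Taking east as x and north as y: airliner velocity = (-485.000, 0.000) km/h; light aircraft velocity = (-157.685, -157.685) km/h.
Velocity of airliner relative to light aircraft = (-485.000, 0.000) − (-157.685, -157.685) = (-327.315, 157.685) km/h.
Magnitude = |(-327.315, 157.685)| = 363.318 km/h.

363.3 km/h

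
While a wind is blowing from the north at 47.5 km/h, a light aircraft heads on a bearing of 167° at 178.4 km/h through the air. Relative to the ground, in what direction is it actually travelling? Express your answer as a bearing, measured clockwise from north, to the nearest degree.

Taking east as x and north as y: velocity relative to the air = (40.131, -173.828) km/h; the air relative to ground = (0.000, -47.500) km/h.
Velocity relative to ground = (40.131, -173.828) + (0.000, -47.500) = (40.131, -221.328) km/h.
Bearing = atan2(40.13, -221.33) = 169.72° clockwise from north.

170°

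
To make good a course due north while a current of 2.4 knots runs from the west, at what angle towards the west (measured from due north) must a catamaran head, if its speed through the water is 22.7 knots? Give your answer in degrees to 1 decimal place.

6.1°

The current pushes perpendicular to the desired track; the heading must have a component into the current equal to 2.4 knots: 22.7 sin θ = 2.4.
sin θ = 0.1057, so θ = 6.069°.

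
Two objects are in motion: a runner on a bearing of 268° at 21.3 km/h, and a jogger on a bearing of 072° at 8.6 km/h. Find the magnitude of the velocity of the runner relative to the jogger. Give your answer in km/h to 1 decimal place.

29.7 km/h

Taking east as x and north as y: runner velocity = (-21.287, -0.743) km/h; jogger velocity = (8.179, 2.658) km/h.
Velocity of runner relative to jogger = (-21.287, -0.743) − (8.179, 2.658) = (-29.466, -3.401) km/h.
Magnitude = |(-29.466, -3.401)| = 29.662 km/h.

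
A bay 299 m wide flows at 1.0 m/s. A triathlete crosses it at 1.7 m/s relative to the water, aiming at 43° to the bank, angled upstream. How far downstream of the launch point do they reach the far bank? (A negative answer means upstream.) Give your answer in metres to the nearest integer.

Perpendicular speed = 1.159 m/s; crossing time = 299 / 1.159 = 257.893 s.
Net downstream speed = -0.243 m/s.
Drift = -0.243 × 257.893 = -62.746 m (upstream).

-63 m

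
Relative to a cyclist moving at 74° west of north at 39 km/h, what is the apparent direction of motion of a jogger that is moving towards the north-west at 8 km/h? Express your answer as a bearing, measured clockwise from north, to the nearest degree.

Taking east as x and north as y: jogger velocity = (-5.657, 5.657) km/h; cyclist velocity = (-37.489, 10.750) km/h.
Velocity of jogger relative to cyclist = (-5.657, 5.657) − (-37.489, 10.750) = (31.832, -5.093) km/h.
Bearing = atan2(31.83, -5.09) = 99.09° clockwise from north.

099°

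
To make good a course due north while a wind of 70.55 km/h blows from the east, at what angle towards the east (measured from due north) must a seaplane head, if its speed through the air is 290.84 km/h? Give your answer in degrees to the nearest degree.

The wind pushes perpendicular to the desired track; the heading must have a component into the wind equal to 70.55 km/h: 290.84 sin θ = 70.55.
sin θ = 0.2426, so θ = 14.038°.

14°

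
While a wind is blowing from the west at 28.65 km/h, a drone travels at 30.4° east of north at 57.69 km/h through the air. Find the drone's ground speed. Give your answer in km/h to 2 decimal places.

76.30 km/h

Taking east as x and north as y: velocity relative to the air = (29.193, 49.758) km/h; the air relative to ground = (28.650, 0.000) km/h.
Velocity relative to ground = (29.193, 49.758) + (28.650, 0.000) = (57.843, 49.758) km/h.
Speed = |(57.843, 49.758)| = 76.300 km/h.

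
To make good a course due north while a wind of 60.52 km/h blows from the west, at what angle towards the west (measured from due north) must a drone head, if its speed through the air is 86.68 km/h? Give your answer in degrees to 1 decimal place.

The wind pushes perpendicular to the desired track; the heading must have a component into the wind equal to 60.52 km/h: 86.68 sin θ = 60.52.
sin θ = 0.6982, so θ = 44.283°.

44.3°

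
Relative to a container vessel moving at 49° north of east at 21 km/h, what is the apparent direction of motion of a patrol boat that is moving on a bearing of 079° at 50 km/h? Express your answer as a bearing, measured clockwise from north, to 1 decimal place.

100.1°

Taking east as x and north as y: patrol boat velocity = (49.081, 9.540) km/h; container vessel velocity = (13.777, 15.849) km/h.
Velocity of patrol boat relative to container vessel = (49.081, 9.540) − (13.777, 15.849) = (35.304, -6.308) km/h.
Bearing = atan2(35.30, -6.31) = 100.13° clockwise from north.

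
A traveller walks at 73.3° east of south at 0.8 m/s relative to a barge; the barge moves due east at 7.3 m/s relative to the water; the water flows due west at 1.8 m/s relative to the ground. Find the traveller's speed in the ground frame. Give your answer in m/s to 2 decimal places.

6.27 m/s

In east/north components (m/s): traveller relative to barge = (0.766, -0.230); barge relative to water = (7.300, 0.000); water relative to ground = (-1.800, 0.000).
Sum = (6.266, -0.230) m/s.
Speed = |(6.266, -0.230)| = 6.270 m/s.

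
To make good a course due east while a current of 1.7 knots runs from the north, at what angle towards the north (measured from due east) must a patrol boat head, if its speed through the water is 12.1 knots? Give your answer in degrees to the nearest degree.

8°

The current pushes perpendicular to the desired track; the heading must have a component into the current equal to 1.7 knots: 12.1 sin θ = 1.7.
sin θ = 0.1405, so θ = 8.077°.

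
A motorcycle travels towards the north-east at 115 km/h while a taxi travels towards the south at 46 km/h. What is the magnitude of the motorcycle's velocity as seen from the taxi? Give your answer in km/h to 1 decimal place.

Taking east as x and north as y: motorcycle velocity = (81.317, 81.317) km/h; taxi velocity = (0.000, -46.000) km/h.
Velocity of motorcycle relative to taxi = (81.317, 81.317) − (0.000, -46.000) = (81.317, 127.317) km/h.
Magnitude = |(81.317, 127.317)| = 151.070 km/h.

151.1 km/h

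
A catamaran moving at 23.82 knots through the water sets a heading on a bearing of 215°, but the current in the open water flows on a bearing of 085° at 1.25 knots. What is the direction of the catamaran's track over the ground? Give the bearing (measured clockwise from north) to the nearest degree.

213°

Taking east as x and north as y: velocity relative to the water = (-13.663, -19.512) knots; the water relative to ground = (1.245, 0.109) knots.
Velocity relative to ground = (-13.663, -19.512) + (1.245, 0.109) = (-12.417, -19.403) knots.
Bearing = atan2(-12.42, -19.40) = 212.62° clockwise from north.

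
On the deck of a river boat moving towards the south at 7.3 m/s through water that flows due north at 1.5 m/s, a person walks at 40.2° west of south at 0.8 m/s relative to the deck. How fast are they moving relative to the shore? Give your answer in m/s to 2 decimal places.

6.43 m/s

In east/north components (m/s): person relative to river boat = (-0.516, -0.611); river boat relative to water = (0.000, -7.300); water relative to ground = (0.000, 1.500).
Sum = (-0.516, -6.411) m/s.
Speed = |(-0.516, -6.411)| = 6.432 m/s.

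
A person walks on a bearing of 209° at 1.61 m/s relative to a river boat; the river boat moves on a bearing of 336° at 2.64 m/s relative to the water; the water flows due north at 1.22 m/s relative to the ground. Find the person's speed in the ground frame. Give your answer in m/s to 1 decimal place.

In east/north components (m/s): person relative to river boat = (-0.781, -1.408); river boat relative to water = (-1.074, 2.412); water relative to ground = (0.000, 1.220).
Sum = (-1.854, 2.224) m/s.
Speed = |(-1.854, 2.224)| = 2.895 m/s.

2.9 m/s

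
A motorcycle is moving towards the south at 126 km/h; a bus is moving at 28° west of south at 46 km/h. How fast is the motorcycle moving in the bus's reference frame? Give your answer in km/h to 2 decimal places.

Taking east as x and north as y: motorcycle velocity = (0.000, -126.000) km/h; bus velocity = (-21.596, -40.616) km/h.
Velocity of motorcycle relative to bus = (0.000, -126.000) − (-21.596, -40.616) = (21.596, -85.384) km/h.
Magnitude = |(21.596, -85.384)| = 88.073 km/h.

88.07 km/h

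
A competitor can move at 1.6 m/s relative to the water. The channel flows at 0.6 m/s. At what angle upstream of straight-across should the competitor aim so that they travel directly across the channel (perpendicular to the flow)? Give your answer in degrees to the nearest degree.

To cancel the current, the upstream component of the competitor's velocity must equal the flow: 1.6 sin θ = 0.6.
sin θ = 0.6 / 1.6 = 0.3750.
θ = arcsin(0.3750) = 22.024°.

22°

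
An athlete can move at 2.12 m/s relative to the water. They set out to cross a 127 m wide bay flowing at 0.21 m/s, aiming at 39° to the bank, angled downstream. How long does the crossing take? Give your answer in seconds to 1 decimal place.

The component of the athlete's velocity perpendicular to the bank is 2.12 × sin 39° = 1.334 m/s.
Only the cross-stream component determines the crossing time; the current contributes nothing perpendicular to the bank.
Time = 127 / 1.334 = 95.191 s.

95.2 s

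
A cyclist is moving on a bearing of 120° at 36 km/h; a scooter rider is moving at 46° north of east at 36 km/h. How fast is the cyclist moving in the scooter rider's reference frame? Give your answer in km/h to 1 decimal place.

Taking east as x and north as y: cyclist velocity = (31.177, -18.000) km/h; scooter rider velocity = (25.008, 25.896) km/h.
Velocity of cyclist relative to scooter rider = (31.177, -18.000) − (25.008, 25.896) = (6.169, -43.896) km/h.
Magnitude = |(6.169, -43.896)| = 44.328 km/h.

44.3 km/h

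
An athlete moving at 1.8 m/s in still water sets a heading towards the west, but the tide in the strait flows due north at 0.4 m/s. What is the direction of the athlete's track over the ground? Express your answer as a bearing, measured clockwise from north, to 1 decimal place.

282.5°

Taking east as x and north as y: velocity relative to the water = (-1.800, 0.000) m/s; the water relative to ground = (0.000, 0.400) m/s.
Velocity relative to ground = (-1.800, 0.000) + (0.000, 0.400) = (-1.800, 0.400) m/s.
Bearing = atan2(-1.80, 0.40) = 282.53° clockwise from north.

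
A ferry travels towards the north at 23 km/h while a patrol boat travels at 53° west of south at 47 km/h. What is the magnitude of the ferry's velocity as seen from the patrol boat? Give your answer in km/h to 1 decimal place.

Taking east as x and north as y: ferry velocity = (0.000, 23.000) km/h; patrol boat velocity = (-37.536, -28.285) km/h.
Velocity of ferry relative to patrol boat = (0.000, 23.000) − (-37.536, -28.285) = (37.536, 51.285) km/h.
Magnitude = |(37.536, 51.285)| = 63.554 km/h.

63.6 km/h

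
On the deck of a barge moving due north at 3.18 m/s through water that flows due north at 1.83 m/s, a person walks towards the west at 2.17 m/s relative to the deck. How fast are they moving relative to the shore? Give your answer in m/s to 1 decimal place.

5.5 m/s

In east/north components (m/s): person relative to barge = (-2.170, 0.000); barge relative to water = (0.000, 3.180); water relative to ground = (0.000, 1.830).
Sum = (-2.170, 5.010) m/s.
Speed = |(-2.170, 5.010)| = 5.460 m/s.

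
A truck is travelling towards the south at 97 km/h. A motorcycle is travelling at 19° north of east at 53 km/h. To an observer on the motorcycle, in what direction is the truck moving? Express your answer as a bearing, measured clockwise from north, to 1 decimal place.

Taking east as x and north as y: truck velocity = (0.000, -97.000) km/h; motorcycle velocity = (50.112, 17.255) km/h.
Velocity of truck relative to motorcycle = (0.000, -97.000) − (50.112, 17.255) = (-50.112, -114.255) km/h.
Bearing = atan2(-50.11, -114.26) = 203.68° clockwise from north.

203.7°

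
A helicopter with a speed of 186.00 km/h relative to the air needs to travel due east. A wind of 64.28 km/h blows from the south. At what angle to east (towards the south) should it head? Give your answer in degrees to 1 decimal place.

The wind pushes perpendicular to the desired track; the heading must have a component into the wind equal to 64.28 km/h: 186.00 sin θ = 64.28.
sin θ = 0.3456, so θ = 20.218°.

20.2°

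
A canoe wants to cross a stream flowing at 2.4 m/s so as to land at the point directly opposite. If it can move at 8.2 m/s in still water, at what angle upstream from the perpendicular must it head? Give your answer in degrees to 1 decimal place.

To cancel the current, the upstream component of the canoe's velocity must equal the flow: 8.2 sin θ = 2.4.
sin θ = 2.4 / 8.2 = 0.2927.
θ = arcsin(0.2927) = 17.019°.

17.0°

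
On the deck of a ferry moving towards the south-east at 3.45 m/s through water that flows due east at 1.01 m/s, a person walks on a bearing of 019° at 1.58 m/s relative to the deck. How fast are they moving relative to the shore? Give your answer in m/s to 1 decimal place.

4.1 m/s

In east/north components (m/s): person relative to ferry = (0.514, 1.494); ferry relative to water = (2.440, -2.440); water relative to ground = (1.010, 0.000).
Sum = (3.964, -0.946) m/s.
Speed = |(3.964, -0.946)| = 4.075 m/s.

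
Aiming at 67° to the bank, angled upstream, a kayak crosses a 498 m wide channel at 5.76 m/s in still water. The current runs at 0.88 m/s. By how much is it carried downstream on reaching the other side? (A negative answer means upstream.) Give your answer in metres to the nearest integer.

-129 m

Perpendicular speed = 5.302 m/s; crossing time = 498 / 5.302 = 93.925 s.
Net downstream speed = -1.371 m/s.
Drift = -1.371 × 93.925 = -128.735 m (upstream).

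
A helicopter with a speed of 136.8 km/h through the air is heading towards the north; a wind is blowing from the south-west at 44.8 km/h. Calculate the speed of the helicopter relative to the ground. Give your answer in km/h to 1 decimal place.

171.4 km/h

Taking east as x and north as y: velocity relative to the air = (0.000, 136.800) km/h; the air relative to ground = (31.678, 31.678) km/h.
Velocity relative to ground = (0.000, 136.800) + (31.678, 31.678) = (31.678, 168.478) km/h.
Speed = |(31.678, 168.478)| = 171.431 km/h.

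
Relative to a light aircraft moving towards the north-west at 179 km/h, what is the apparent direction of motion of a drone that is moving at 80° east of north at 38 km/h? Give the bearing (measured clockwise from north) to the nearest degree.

Taking east as x and north as y: drone velocity = (37.423, 6.599) km/h; light aircraft velocity = (-126.572, 126.572) km/h.
Velocity of drone relative to light aircraft = (37.423, 6.599) − (-126.572, 126.572) = (163.995, -119.973) km/h.
Bearing = atan2(163.99, -119.97) = 126.19° clockwise from north.

126°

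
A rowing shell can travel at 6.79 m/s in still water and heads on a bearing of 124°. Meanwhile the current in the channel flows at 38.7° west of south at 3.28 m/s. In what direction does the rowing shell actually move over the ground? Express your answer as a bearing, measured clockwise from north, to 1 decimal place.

Taking east as x and north as y: velocity relative to the water = (5.629, -3.797) m/s; the water relative to ground = (-2.051, -2.560) m/s.
Velocity relative to ground = (5.629, -3.797) + (-2.051, -2.560) = (3.578, -6.357) m/s.
Bearing = atan2(3.58, -6.36) = 150.62° clockwise from north.

150.6°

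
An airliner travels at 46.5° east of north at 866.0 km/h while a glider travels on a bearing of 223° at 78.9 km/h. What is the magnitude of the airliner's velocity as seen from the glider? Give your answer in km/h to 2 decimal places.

Taking east as x and north as y: airliner velocity = (628.174, 596.115) km/h; glider velocity = (-53.810, -57.704) km/h.
Velocity of airliner relative to glider = (628.174, 596.115) − (-53.810, -57.704) = (681.984, 653.819) km/h.
Magnitude = |(681.984, 653.819)| = 944.765 km/h.

944.77 km/h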